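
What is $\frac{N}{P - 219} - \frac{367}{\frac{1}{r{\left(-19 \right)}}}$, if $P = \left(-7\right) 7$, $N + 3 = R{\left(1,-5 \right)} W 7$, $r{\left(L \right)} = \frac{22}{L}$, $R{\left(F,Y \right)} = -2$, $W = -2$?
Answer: $\frac{2163357}{5092} \approx 424.85$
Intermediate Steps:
$N = 25$ ($N = -3 + \left(-2\right) \left(-2\right) 7 = -3 + 4 \cdot 7 = -3 + 28 = 25$)
$P = -49$
$\frac{N}{P - 219} - \frac{367}{\frac{1}{r{\left(-19 \right)}}} = \frac{25}{-49 - 219} - \frac{367}{\frac{1}{22 \frac{1}{-19}}} = \frac{25}{-268} - \frac{367}{\frac{1}{22 \left(- \frac{1}{19}\right)}} = 25 \left(- \frac{1}{268}\right) - \frac{367}{\frac{1}{- \frac{22}{19}}} = - \frac{25}{268} - \frac{367}{- \frac{19}{22}} = - \frac{25}{268} - - \frac{8074}{19} = - \frac{25}{268} + \frac{8074}{19} = \frac{2163357}{5092}$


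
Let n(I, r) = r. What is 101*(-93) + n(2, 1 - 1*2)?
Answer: -9394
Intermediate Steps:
101*(-93) + n(2, 1 - 1*2) = 101*(-93) + (1 - 1*2) = -9393 + (1 - 2) = -9393 - 1 = -9394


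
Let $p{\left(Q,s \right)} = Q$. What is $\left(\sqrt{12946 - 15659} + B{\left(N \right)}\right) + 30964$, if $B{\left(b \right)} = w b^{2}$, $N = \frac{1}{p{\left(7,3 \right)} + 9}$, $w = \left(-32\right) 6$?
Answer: $\frac{123853}{4} + i \sqrt{2713} \approx 30963.0 + 52.086 i$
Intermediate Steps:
$w = -192$
$N = \frac{1}{16}$ ($N = \frac{1}{7 + 9} = \frac{1}{16} \approx 0.0625$)
$B{\left(b \right)} = - 192 b^{2}$
$\left(\sqrt{12946 - 15659} + B{\left(N \right)}\right) + 30964 = \left(\sqrt{12946 - 15659} - \frac{192}{256}\right) + 30964 = \left(\sqrt{-2713} - \frac{3}{4}\right) + 30964 = \left(i \sqrt{2713} - \frac{3}{4}\right) + 30964 = \left(- \frac{3}{4} + i \sqrt{2713}\right) + 30964 = \frac{123853}{4} + i \sqrt{2713}$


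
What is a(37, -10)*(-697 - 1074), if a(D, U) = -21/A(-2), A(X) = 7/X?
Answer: -10626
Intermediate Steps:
a(D, U) = 6 (a(D, U) = -21/(7/(-2)) = -21/(7*(-½)) = -21/(-7/2) = -21*(-2/7) = 6)
a(37, -10)*(-697 - 1074) = 6*(-697 - 1074) = 6*(-1771) = -10626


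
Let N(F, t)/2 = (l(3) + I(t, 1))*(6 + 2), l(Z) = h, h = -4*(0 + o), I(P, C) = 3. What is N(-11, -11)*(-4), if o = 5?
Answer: 1088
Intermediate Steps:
h = -20 (h = -4*(0 + 5) = -4*5 = -20)
l(Z) = -20
N(F, t) = -272 (N(F, t) = 2*((-20 + 3)*(6 + 2)) = 2*(-17*8) = 2*(-136) = -272)
N(-11, -11)*(-4) = -272*(-4) = 1088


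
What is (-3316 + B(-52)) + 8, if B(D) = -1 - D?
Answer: -3257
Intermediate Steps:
(-3316 + B(-52)) + 8 = (-3316 + (-1 - 1*(-52))) + 8 = (-3316 + (-1 + 52)) + 8 = (-3316 + 51) + 8 = -3265 + 8 = -3257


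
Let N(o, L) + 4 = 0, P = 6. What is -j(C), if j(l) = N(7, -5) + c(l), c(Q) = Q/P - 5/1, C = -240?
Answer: 49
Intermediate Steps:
N(o, L) = -4 (N(o, L) = -4 + 0 = -4)
c(Q) = -5 + Q/6 (c(Q) = Q/6 - 5/1 = Q*(⅙) - 5*1 = Q/6 - 5 = -5 + Q/6)
j(l) = -9 + l/6 (j(l) = -4 + (-5 + l/6) = -9 + l/6)
-j(C) = -(-9 + (⅙)*(-240)) = -(-9 - 40) = -1*(-49) = 49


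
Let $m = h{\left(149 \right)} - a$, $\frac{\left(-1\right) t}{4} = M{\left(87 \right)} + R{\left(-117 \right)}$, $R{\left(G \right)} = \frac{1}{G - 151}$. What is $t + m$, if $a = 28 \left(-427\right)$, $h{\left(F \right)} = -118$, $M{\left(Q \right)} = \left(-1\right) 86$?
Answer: $\frac{816195}{67} \approx 12182.0$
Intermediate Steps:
$M{\left(Q \right)} = -86$
$a = -11956$
$R{\left(G \right)} = \frac{1}{-151 + G}$
$t = \frac{23049}{67}$ ($t = - 4 \left(-86 + \frac{1}{-151 - 117}\right) = - 4 \left(-86 + \frac{1}{-268}\right) = - 4 \left(-86 - \frac{1}{268}\right) = \left(-4\right) \left(- \frac{23049}{268}\right) = \frac{23049}{67} \approx 344.02$)
$m = 11838$ ($m = -118 - -11956 = -118 + 11956 = 11838$)
$t + m = \frac{23049}{67} + 11838 = \frac{816195}{67}$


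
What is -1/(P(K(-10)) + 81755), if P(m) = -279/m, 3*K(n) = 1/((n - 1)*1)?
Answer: -1/90962 ≈ -1.0994e-5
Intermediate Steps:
K(n) = 1/(3*(-1 + n)) (K(n) = 1/(3*(((n - 1)*1))) = 1/(3*(((-1 + n)*1))) = 1/(3*(-1 + n)))
-1/(P(K(-10)) + 81755) = -1/(-279/(1/(3*(-1 - 10))) + 81755) = -1/(-279/((⅓)/(-11)) + 81755) = -1/(-279/((⅓)*(-1/11)) + 81755) = -1/(-279/(-1/33) + 81755) = -1/(-279*(-33) + 81755) = -1/(9207 + 81755) = -1/90962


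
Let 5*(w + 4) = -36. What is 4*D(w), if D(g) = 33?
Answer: 132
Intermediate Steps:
w = -56/5 (w = -4 + (⅕)*(-36) = -4 - 36/5 = -56/5 ≈ -11.200)
4*D(w) = 4*33 = 132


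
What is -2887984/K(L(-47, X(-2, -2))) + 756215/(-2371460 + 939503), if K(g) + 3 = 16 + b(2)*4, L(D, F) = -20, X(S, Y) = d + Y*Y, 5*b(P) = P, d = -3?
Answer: -20677399727135/104532861 ≈ -1.9781e+5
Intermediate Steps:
b(P) = P/5
X(S, Y) = -3 + Y² (X(S, Y) = -3 + Y*Y = -3 + Y²)
K(g) = 73/5 (K(g) = -3 + (16 + ((⅕)*2)*4) = -3 + (16 + (⅖)*4) = -3 + (16 + 8/5) = -3 + 88/5 = 73/5)
-2887984/K(L(-47, X(-2, -2))) + 756215/(-2371460 + 939503) = -2887984/73/5 + 756215/(-2371460 + 939503) = -2887984*5/73 + 756215/(-1431957) = -14439920/73 + 756215*(-1/1431957) = -14439920/73 - 756215/1431957 = -20677399727135/104532861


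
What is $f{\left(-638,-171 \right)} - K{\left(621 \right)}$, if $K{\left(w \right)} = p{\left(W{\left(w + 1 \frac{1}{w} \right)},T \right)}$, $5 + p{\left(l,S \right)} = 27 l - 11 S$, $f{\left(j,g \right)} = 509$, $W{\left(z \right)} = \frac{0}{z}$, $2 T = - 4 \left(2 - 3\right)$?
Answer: $536$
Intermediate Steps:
$T = 2$ ($T = \frac{\left(-4\right) \left(2 - 3\right)}{2} = \frac{\left(-4\right) \left(-1\right)}{2} = \frac{1}{2} \cdot 4 = 2$)
$W{\left(z \right)} = 0$
$p{\left(l,S \right)} = -5 - 11 S + 27 l$ ($p{\left(l,S \right)} = -5 - \left(- 27 l + 11 S\right) = -5 - 11 S + 27 l$)
$K{\left(w \right)} = -27$ ($K{\left(w \right)} = -5 - 22 + 27 \cdot 0 = -5 - 22 + 0 = -27$)
$f{\left(-638,-171 \right)} - K{\left(621 \right)} = 509 - -27 = 509 + 27 = 536$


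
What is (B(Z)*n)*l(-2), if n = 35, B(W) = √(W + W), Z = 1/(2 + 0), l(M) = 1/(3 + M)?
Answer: 35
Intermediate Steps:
Z = ½ (Z = 1/2 = ½ ≈ 0.50000)
B(W) = √2*√W (B(W) = √(2*W) = √2*√W)
(B(Z)*n)*l(-2) = ((√2*√(½))*35)/(3 - 2) = ((√2*(√2/2))*35)/1 = (1*35)*1 = 35*1 = 35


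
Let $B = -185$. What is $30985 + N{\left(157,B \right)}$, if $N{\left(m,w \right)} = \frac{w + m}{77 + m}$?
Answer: $\frac{3625231}{117} \approx 30985.0$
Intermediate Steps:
$N{\left(m,w \right)} = \frac{m + w}{77 + m}$
$30985 + N{\left(157,B \right)} = 30985 + \frac{157 - 185}{77 + 157} = 30985 + \frac{1}{234} \left(-28\right) = 30985 - \frac{14}{117} = \frac{3625231}{117}$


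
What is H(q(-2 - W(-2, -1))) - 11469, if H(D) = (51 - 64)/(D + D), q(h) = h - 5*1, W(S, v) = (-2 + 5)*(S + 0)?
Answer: -22925/2 ≈ -11463.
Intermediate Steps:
W(S, v) = 3*S
q(h) = -5 + h (q(h) = h - 5 = -5 + h)
H(D) = -13/(2*D) (H(D) = -13*1/(2*D) = -13/(2*D))
H(q(-2 - W(-2, -1))) - 11469 = -13/(2*(-5 + (-2 - 3*(-2)))) - 11469 = -13/(2*(-5 + (-2 - 1*(-6)))) - 11469 = -13/(2*(-5 + (-2 + 6))) - 11469 = -13/(2*(-5 + 4)) - 11469 = -13/2/(-1) - 11469 = -13/2*(-1) - 11469 = 13/2 - 11469 = -22925/2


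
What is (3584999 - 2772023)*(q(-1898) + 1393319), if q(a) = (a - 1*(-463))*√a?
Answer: 1132734907344 - 1166620560*I*√1898 ≈ 1.1327e+12 - 5.0825e+10*I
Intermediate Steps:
q(a) = √a*(463 + a) (q(a) = (a + 463)*√a = (463 + a)*√a = √a*(463 + a))
(3584999 - 2772023)*(q(-1898) + 1393319) = (3584999 - 2772023)*(√(-1898)*(463 - 1898) + 1393319) = 812976*((I*√1898)*(-1435) + 1393319) = 812976*(-1435*I*√1898 + 1393319) = 812976*(1393319 - 1435*I*√1898) = 1132734907344 - 1166620560*I*√1898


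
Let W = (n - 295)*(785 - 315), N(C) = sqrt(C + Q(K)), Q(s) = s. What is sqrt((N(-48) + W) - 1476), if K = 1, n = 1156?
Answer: sqrt(403194 + I*sqrt(47)) ≈ 634.98 + 0.005*I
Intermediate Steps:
N(C) = sqrt(1 + C) (N(C) = sqrt(C + 1) = sqrt(1 + C))
W = 404670 (W = (1156 - 295)*(785 - 315) = 861*470 = 404670)
sqrt((N(-48) + W) - 1476) = sqrt((sqrt(1 - 48) + 404670) - 1476) = sqrt((sqrt(-47) + 404670) - 1476) = sqrt((I*sqrt(47) + 404670) - 1476) = sqrt((404670 + I*sqrt(47)) - 1476) = sqrt(403194 + I*sqrt(47))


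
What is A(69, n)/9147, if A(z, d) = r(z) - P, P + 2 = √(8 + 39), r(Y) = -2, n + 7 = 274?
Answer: -√47/9147 ≈ -0.00074950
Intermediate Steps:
n = 267 (n = -7 + 274 = 267)
P = -2 + √47 (P = -2 + √(8 + 39) = -2 + √47 ≈ 4.8557)
A(z, d) = -√47 (A(z, d) = -2 - (-2 + √47) = -2 + (2 - √47) = -√47)
A(69, n)/9147 = -√47/9147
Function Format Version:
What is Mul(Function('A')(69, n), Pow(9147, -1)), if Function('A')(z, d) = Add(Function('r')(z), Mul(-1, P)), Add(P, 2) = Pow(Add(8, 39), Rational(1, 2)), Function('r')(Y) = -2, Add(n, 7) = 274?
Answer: Mul(Rational(-1, 9147), Pow(47, Rational(1, 2))) ≈ -0.00074950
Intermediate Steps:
n = 267 (n = Add(-7, 274) = 267)
P = Add(-2, Pow(47, Rational(1, 2))) (P = Add(-2, Pow(Add(8, 39), Rational(1, 2))) = Add(-2, Pow(47, Rational(1, 2))) ≈ 4.8557)
Function('A')(z, d) = Mul(-1, Pow(47, Rational(1, 2))) (Function('A')(z, d) = Add(-2, Mul(-1, Add(-2, Pow(47, Rational(1, 2))))) = Add(-2, Add(2, Mul(-1, Pow(47, Rational(1, 2))))) = Mul(-1, Pow(47, Rational(1, 2))))
Mul(Function('A')(69, n), Pow(9147, -1)) = Mul(Mul(-1, Pow(47, Rational(1, 2))), Pow(9147, -1)) = Mul(Mul(-1, Pow(47, Rational(1, 2))), Rational(1, 9147)) = Mul(Rational(-1, 9147), Pow(47, Rational(1, 2)))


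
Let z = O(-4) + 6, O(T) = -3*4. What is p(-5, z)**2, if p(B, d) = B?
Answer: 25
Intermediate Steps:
O(T) = -12
z = -6 (z = -12 + 6 = -6)
p(-5, z)**2 = (-5)**2 = 25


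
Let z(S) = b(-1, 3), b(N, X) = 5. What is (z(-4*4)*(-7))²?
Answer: 1225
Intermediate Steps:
z(S) = 5
(z(-4*4)*(-7))² = (5*(-7))² = (-35)² = 1225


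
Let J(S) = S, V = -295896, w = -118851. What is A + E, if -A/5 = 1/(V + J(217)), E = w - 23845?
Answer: -42192210579/295679 ≈ -1.4270e+5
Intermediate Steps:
E = -142696 (E = -118851 - 23845 = -142696)
A = 5/295679 (A = -5/(-295896 + 217) = -5/(-295679) = -5*(-1/295679) = 5/295679 ≈ 1.6910e-5)
A + E = 5/295679 - 142696 = -42192210579/295679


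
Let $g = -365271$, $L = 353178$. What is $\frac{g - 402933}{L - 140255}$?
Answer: $- \frac{768204}{212923} \approx -3.6079$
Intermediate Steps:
$\frac{g - 402933}{L - 140255} = \frac{-365271 - 402933}{353178 - 140255} = - \frac{768204}{212923}$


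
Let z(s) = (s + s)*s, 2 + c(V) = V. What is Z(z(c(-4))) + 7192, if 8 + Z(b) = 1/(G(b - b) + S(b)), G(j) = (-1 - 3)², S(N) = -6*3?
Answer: 14367/2 ≈ 7183.5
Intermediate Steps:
S(N) = -18
G(j) = 16 (G(j) = (-4)² = 16)
c(V) = -2 + V
z(s) = 2*s² (z(s) = (2*s)*s = 2*s²)
Z(b) = -17/2 (Z(b) = -8 + 1/(16 - 18) = -8 + 1/(-2) = -8 - ½ = -17/2)
Z(z(c(-4))) + 7192 = -17/2 + 7192 = 14367/2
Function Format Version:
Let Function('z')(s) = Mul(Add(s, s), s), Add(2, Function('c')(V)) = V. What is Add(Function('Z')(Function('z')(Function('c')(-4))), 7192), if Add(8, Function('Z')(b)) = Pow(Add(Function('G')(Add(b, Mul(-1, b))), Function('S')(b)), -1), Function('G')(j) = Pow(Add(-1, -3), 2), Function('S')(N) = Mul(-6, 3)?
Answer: Rational(14367, 2) ≈ 7183.5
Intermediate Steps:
Function('S')(N) = -18
Function('G')(j) = 16 (Function('G')(j) = Pow(-4, 2) = 16)
Function('c')(V) = Add(-2, V)
Function('z')(s) = Mul(2, Pow(s, 2)) (Function('z')(s) = Mul(Mul(2, s), s) = Mul(2, Pow(s, 2)))
Function('Z')(b) = Rational(-17, 2) (Function('Z')(b) = Add(-8, Pow(Add(16, -18), -1)) = Add(-8, Pow(-2, -1)) = Add(-8, Rational(-1, 2)) = Rational(-17, 2))
Add(Function('Z')(Function('z')(Function('c')(-4))), 7192) = Add(Rational(-17, 2), 7192) = Rational(14367, 2)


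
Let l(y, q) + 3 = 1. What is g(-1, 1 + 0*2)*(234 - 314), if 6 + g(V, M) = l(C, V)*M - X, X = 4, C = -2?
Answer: 960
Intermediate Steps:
l(y, q) = -2 (l(y, q) = -3 + 1 = -2)
g(V, M) = -10 - 2*M (g(V, M) = -6 + (-2*M - 1*4) = -6 + (-2*M - 4) = -6 + (-4 - 2*M) = -10 - 2*M)
g(-1, 1 + 0*2)*(234 - 314) = (-10 - 2*(1 + 0*2))*(234 - 314) = (-10 - 2*(1 + 0))*(-80) = (-10 - 2*1)*(-80) = (-10 - 2)*(-80) = -12*(-80) = 960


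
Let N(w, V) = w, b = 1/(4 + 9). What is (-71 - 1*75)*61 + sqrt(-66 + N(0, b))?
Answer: -8906 + I*sqrt(66) ≈ -8906.0 + 8.124*I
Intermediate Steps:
b = 1/13 ≈ 0.076923
(-71 - 1*75)*61 + sqrt(-66 + N(0, b)) = (-71 - 1*75)*61 + sqrt(-66 + 0) = (-71 - 75)*61 + sqrt(-66) = -146*61 + I*sqrt(66) = -8906 + I*sqrt(66)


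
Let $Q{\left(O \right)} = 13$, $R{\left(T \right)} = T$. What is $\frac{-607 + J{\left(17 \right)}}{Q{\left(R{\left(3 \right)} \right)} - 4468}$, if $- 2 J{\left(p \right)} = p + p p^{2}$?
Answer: $\frac{1024}{1485} \approx 0.68956$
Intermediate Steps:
$J{\left(p \right)} = - \frac{p}{2} - \frac{p^{3}}{2}$ ($J{\left(p \right)} = - \frac{p + p p^{2}}{2} = - \frac{p + p^{3}}{2} = - \frac{p}{2} - \frac{p^{3}}{2}$)
$\frac{-607 + J{\left(17 \right)}}{Q{\left(R{\left(3 \right)} \right)} - 4468} = \frac{-607 - \frac{17 \left(1 + 17^{2}\right)}{2}}{13 - 4468} = \frac{-607 - \frac{17 \left(1 + 289\right)}{2}}{-4455} = \left(-607 - \frac{17}{2} \cdot 290\right) \left(- \frac{1}{4455}\right) = \left(-607 - 2465\right) \left(- \frac{1}{4455}\right) = \left(-3072\right) \left(- \frac{1}{4455}\right) = \frac{1024}{1485}$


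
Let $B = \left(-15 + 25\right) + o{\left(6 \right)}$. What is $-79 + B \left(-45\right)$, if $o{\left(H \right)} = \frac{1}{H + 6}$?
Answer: $- \frac{2131}{4} \approx -532.75$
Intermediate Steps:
$o{\left(H \right)} = \frac{1}{6 + H}$
$B = \frac{121}{12}$ ($B = \left(-15 + 25\right) + \frac{1}{6 + 6} = 10 + \frac{1}{12} = \frac{121}{12} \approx 10.083$)
$-79 + B \left(-45\right) = -79 + \frac{121}{12} \left(-45\right) = -79 - \frac{1815}{4} = - \frac{2131}{4}$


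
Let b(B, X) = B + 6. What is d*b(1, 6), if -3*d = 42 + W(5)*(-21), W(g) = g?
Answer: 147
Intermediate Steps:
d = 21 (d = -(42 + 5*(-21))/3 = -(42 - 105)/3 = -1/3*(-63) = 21)
b(B, X) = 6 + B
d*b(1, 6) = 21*(6 + 1) = 21*7 = 147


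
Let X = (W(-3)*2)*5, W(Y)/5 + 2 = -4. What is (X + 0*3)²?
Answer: 90000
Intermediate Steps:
W(Y) = -30 (W(Y) = -10 + 5*(-4) = -10 - 20 = -30)
X = -300 (X = -30*2*5 = -60*5 = -300)
(X + 0*3)² = (-300 + 0*3)² = (-300 + 0)² = (-300)² = 90000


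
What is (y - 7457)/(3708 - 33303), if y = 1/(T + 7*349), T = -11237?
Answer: 21858953/86752810 ≈ 0.25197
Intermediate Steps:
y = -1/8794 (y = 1/(-11237 + 7*349) = 1/(-11237 + 2443) = 1/(-8794) = -1/8794 ≈ -0.00011371)
(y - 7457)/(3708 - 33303) = (-1/8794 - 7457)/(3708 - 33303) = -65576859/8794/(-29595) = -65576859/8794*(-1/29595) = 21858953/86752810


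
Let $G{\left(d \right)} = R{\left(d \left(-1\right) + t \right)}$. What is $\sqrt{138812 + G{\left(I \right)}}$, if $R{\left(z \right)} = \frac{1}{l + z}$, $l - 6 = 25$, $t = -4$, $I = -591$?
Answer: $\frac{\sqrt{53015634906}}{618} \approx 372.57$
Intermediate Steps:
$l = 31$ ($l = 6 + 25 = 31$)
$R{\left(z \right)} = \frac{1}{31 + z}$
$G{\left(d \right)} = \frac{1}{27 - d}$ ($G{\left(d \right)} = \frac{1}{31 + \left(d \left(-1\right) - 4\right)} = \frac{1}{31 - \left(4 + d\right)} = \frac{1}{27 - d}$)
$\sqrt{138812 + G{\left(I \right)}} = \sqrt{138812 - \frac{1}{-27 - 591}} = \sqrt{138812 - \frac{1}{-618}} = \sqrt{138812 - - \frac{1}{618}} = \sqrt{138812 + \frac{1}{618}} = \sqrt{\frac{85785817}{618}} = \frac{\sqrt{53015634906}}{618}$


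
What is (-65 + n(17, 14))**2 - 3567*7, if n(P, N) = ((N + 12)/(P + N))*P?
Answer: -21520880/961 ≈ -22394.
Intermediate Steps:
n(P, N) = P*(12 + N)/(N + P) (n(P, N) = ((12 + N)/(N + P))*P = P*(12 + N)/(N + P))
(-65 + n(17, 14))**2 - 3567*7 = (-65 + 17*(12 + 14)/(14 + 17))**2 - 3567*7 = (-65 + 17*26/31)**2 - 24969 = (-65 + 17*(1/31)*26)**2 - 24969 = (-65 + 442/31)**2 - 24969 = (-1573/31)**2 - 24969 = 2474329/961 - 24969 = -21520880/961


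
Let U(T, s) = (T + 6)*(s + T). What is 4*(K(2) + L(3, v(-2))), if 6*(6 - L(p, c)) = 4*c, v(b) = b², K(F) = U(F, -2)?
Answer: 40/3 ≈ 13.333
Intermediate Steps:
U(T, s) = (6 + T)*(T + s)
K(F) = -12 + F² + 4*F (K(F) = F² + 6*F + 6*(-2) + F*(-2) = F² + 6*F - 12 - 2*F = -12 + F² + 4*F)
L(p, c) = 6 - 2*c/3
4*(K(2) + L(3, v(-2))) = 4*((-12 + 2² + 4*2) + (6 - ⅔*(-2)²)) = 4*((-12 + 4 + 8) + (6 - ⅔*4)) = 4*(0 + (6 - 8/3)) = 4*(0 + 10/3) = 4*(10/3) = 40/3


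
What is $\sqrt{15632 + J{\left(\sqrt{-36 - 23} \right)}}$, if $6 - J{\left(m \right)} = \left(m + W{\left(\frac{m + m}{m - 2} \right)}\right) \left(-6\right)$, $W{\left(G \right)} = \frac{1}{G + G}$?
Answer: $\frac{\sqrt{217764398 + 84252 i \sqrt{59}}}{118} \approx 125.06 + 0.18582 i$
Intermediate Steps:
$W{\left(G \right)} = \frac{1}{2 G}$
$J{\left(m \right)} = 6 + 6 m + \frac{3 \left(-2 + m\right)}{2 m}$ ($J{\left(m \right)} = 6 - \left(m + \frac{1}{2 \frac{m + m}{m - 2}}\right) \left(-6\right) = 6 - \left(m + \frac{1}{2 \frac{2 m}{-2 + m}}\right) \left(-6\right) = 6 - \left(m + \frac{\frac{1}{2} \frac{1}{m} \left(-2 + m\right)}{2}\right) \left(-6\right) = 6 - \left(m + \frac{-2 + m}{4 m}\right) \left(-6\right) = 6 - \left(- 6 m - \frac{3 \left(-2 + m\right)}{2 m}\right) = 6 + \left(6 m + \frac{3 \left(-2 + m\right)}{2 m}\right) = 6 + 6 m + \frac{3 \left(-2 + m\right)}{2 m}$)
$\sqrt{15632 + J{\left(\sqrt{-36 - 23} \right)}} = \sqrt{15632 + \left(\frac{15}{2} - \frac{3}{\sqrt{-36 - 23}} + 6 \sqrt{-36 - 23}\right)} = \sqrt{15632 + \left(\frac{15}{2} - \frac{3}{\sqrt{-59}} + 6 \sqrt{-59}\right)} = \sqrt{15632 + \left(\frac{15}{2} - \frac{3}{i \sqrt{59}} + 6 i \sqrt{59}\right)} = \sqrt{15632 + \left(\frac{15}{2} - 3 \left(- \frac{i \sqrt{59}}{59}\right) + 6 i \sqrt{59}\right)} = \sqrt{15632 + \left(\frac{15}{2} + \frac{3 i \sqrt{59}}{59} + 6 i \sqrt{59}\right)} = \sqrt{15632 + \left(\frac{15}{2} + \frac{357 i \sqrt{59}}{59}\right)} = \sqrt{\frac{31279}{2} + \frac{357 i \sqrt{59}}{59}}$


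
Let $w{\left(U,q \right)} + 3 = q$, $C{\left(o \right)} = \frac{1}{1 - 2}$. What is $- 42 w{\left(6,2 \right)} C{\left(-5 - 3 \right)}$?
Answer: $-42$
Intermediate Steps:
$C{\left(o \right)} = -1$ ($C{\left(o \right)} = \frac{1}{-1} = -1$)
$w{\left(U,q \right)} = -3 + q$
$- 42 w{\left(6,2 \right)} C{\left(-5 - 3 \right)} = - 42 \left(-3 + 2\right) \left(-1\right) = \left(-42\right) \left(-1\right) \left(-1\right) = 42 \left(-1\right) = -42$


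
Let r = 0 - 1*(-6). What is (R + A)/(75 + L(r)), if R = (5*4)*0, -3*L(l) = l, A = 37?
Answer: 37/73 ≈ 0.50685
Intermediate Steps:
r = 6 (r = 0 + 6 = 6)
L(l) = -l/3
R = 0 (R = 20*0 = 0)
(R + A)/(75 + L(r)) = (0 + 37)/(75 - ⅓*6) = 37/(75 - 2) = 37/73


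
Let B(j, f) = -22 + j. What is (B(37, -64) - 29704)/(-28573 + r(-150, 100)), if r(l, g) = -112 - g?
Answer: 29689/28785 ≈ 1.0314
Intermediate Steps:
(B(37, -64) - 29704)/(-28573 + r(-150, 100)) = ((-22 + 37) - 29704)/(-28573 + (-112 - 1*100)) = (15 - 29704)/(-28573 + (-112 - 100)) = -29689/(-28573 - 212) = -29689/(-28785) = -29689*(-1/28785) = 29689/28785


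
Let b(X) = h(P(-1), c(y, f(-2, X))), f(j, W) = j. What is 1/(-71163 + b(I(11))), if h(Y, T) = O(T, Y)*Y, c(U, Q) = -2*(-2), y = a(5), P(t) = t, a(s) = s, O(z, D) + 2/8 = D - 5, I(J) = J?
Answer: -4/284627 ≈ -1.4053e-5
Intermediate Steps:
O(z, D) = -21/4 + D (O(z, D) = -1/4 + (D - 5) = -1/4 + (-5 + D) = -21/4 + D)
y = 5
c(U, Q) = 4
h(Y, T) = Y*(-21/4 + Y) (h(Y, T) = (-21/4 + Y)*Y = Y*(-21/4 + Y))
b(X) = 25/4 (b(X) = (1/4)*(-1)*(-21 + 4*(-1)) = (1/4)*(-1)*(-21 - 4) = (1/4)*(-1)*(-25) = 25/4)
1/(-71163 + b(I(11))) = 1/(-71163 + 25/4) = 1/(-284627/4) = -4/284627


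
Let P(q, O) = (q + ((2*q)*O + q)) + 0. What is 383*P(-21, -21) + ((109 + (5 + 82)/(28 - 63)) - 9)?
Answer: 11263613/35 ≈ 3.2182e+5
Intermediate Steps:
P(q, O) = 2*q + 2*O*q (P(q, O) = (q + (2*O*q + q)) + 0 = (q + (q + 2*O*q)) + 0 = (2*q + 2*O*q) + 0 = 2*q + 2*O*q)
383*P(-21, -21) + ((109 + (5 + 82)/(28 - 63)) - 9) = 383*(2*(-21)*(1 - 21)) + ((109 + (5 + 82)/(28 - 63)) - 9) = 383*(2*(-21)*(-20)) + ((109 + 87/(-35)) - 9) = 383*840 + ((109 + 87*(-1/35)) - 9) = 321720 + ((109 - 87/35) - 9) = 321720 + (3728/35 - 9) = 321720 + 3413/35 = 11263613/35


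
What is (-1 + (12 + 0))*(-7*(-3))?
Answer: 231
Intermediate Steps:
(-1 + (12 + 0))*(-7*(-3)) = (-1 + 12)*21 = 11*21 = 231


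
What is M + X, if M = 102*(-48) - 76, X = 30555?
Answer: 25583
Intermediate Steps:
M = -4972 (M = -4896 - 76 = -4972)
M + X = -4972 + 30555 = 25583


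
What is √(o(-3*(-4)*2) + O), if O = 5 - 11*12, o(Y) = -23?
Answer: 5*I*√6 ≈ 12.247*I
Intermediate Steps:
O = -127 (O = 5 - 132 = -127)
√(o(-3*(-4)*2) + O) = √(-23 - 127) = √(-150) = 5*I*√6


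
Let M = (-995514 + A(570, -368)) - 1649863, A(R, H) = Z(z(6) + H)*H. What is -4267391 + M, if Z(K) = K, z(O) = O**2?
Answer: -6790592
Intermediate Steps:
A(R, H) = H*(36 + H) (A(R, H) = (6**2 + H)*H = (36 + H)*H = H*(36 + H))
M = -2523201 (M = (-995514 - 368*(36 - 368)) - 1649863 = (-995514 - 368*(-332)) - 1649863 = (-995514 + 122176) - 1649863 = -873338 - 1649863 = -2523201)
-4267391 + M = -4267391 - 2523201 = -6790592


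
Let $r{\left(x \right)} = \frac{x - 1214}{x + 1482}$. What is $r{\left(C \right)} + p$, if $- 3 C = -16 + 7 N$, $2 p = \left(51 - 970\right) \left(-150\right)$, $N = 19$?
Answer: $\frac{99457522}{1443} \approx 68924.0$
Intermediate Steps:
$p = 68925$ ($p = \frac{\left(51 - 970\right) \left(-150\right)}{2} = \frac{\left(-919\right) \left(-150\right)}{2} = \frac{1}{2} \cdot 137850 = 68925$)
$C = -39$ ($C = - \frac{-16 + 7 \cdot 19}{3} = - \frac{-16 + 133}{3} = \left(- \frac{1}{3}\right) 117 = -39$)
$r{\left(x \right)} = \frac{-1214 + x}{1482 + x}$
$r{\left(C \right)} + p = \frac{-1214 - 39}{1482 - 39} + 68925 = \frac{1}{1443} \left(-1253\right) + 68925 = - \frac{1253}{1443} + 68925 = \frac{99457522}{1443}$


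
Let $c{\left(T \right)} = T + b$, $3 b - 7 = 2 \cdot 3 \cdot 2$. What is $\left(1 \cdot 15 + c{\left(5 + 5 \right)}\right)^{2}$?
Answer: $\frac{8836}{9} \approx 981.78$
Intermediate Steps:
$b = \frac{19}{3}$ ($b = \frac{7}{3} + \frac{2 \cdot 3 \cdot 2}{3} = \frac{7}{3} + \frac{6 \cdot 2}{3} = \frac{7}{3} + \frac{1}{3} \cdot 12 = \frac{7}{3} + 4 = \frac{19}{3} \approx 6.3333$)
$c{\left(T \right)} = \frac{19}{3} + T$ ($c{\left(T \right)} = T + \frac{19}{3} = \frac{19}{3} + T$)
$\left(1 \cdot 15 + c{\left(5 + 5 \right)}\right)^{2} = \left(1 \cdot 15 + \left(\frac{19}{3} + \left(5 + 5\right)\right)\right)^{2} = \left(15 + \left(\frac{19}{3} + 10\right)\right)^{2} = \left(15 + \frac{49}{3}\right)^{2} = \left(\frac{94}{3}\right)^{2} = \frac{8836}{9}$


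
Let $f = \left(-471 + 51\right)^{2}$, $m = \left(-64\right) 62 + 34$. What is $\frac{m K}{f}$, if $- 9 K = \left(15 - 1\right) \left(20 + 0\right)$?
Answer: $\frac{281}{405} \approx 0.69383$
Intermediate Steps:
$K = - \frac{280}{9}$ ($K = - \frac{\left(15 - 1\right) \left(20 + 0\right)}{9} = - \frac{14 \cdot 20}{9} = \left(- \frac{1}{9}\right) 280 = - \frac{280}{9} \approx -31.111$)
$m = -3934$ ($m = -3968 + 34 = -3934$)
$f = 176400$ ($f = \left(-420\right)^{2} = 176400$)
$\frac{m K}{f} = \frac{\left(-3934\right) \left(- \frac{280}{9}\right)}{176400} = \frac{1101520}{9} \cdot \frac{1}{176400} = \frac{281}{405}$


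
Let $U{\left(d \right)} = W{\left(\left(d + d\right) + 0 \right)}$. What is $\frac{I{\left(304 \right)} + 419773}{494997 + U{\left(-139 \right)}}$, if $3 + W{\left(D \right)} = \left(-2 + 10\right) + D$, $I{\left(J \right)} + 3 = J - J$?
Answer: $\frac{209885}{247362} \approx 0.84849$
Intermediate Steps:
$I{\left(J \right)} = -3$ ($I{\left(J \right)} = -3 + \left(J - J\right) = -3 + 0 = -3$)
$W{\left(D \right)} = 5 + D$ ($W{\left(D \right)} = -3 + \left(\left(-2 + 10\right) + D\right) = -3 + \left(8 + D\right) = 5 + D$)
$U{\left(d \right)} = 5 + 2 d$ ($U{\left(d \right)} = 5 + \left(\left(d + d\right) + 0\right) = 5 + \left(2 d + 0\right) = 5 + 2 d$)
$\frac{I{\left(304 \right)} + 419773}{494997 + U{\left(-139 \right)}} = \frac{-3 + 419773}{494997 + \left(5 + 2 \left(-139\right)\right)} = \frac{419770}{494997 + \left(5 - 278\right)} = \frac{419770}{494997 - 273} = \frac{419770}{494724} = 419770 \cdot \frac{1}{494724} = \frac{209885}{247362}$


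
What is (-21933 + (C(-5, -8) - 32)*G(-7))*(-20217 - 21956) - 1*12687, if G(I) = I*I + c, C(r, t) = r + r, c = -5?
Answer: 1002903426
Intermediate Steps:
C(r, t) = 2*r
G(I) = -5 + I² (G(I) = I*I - 5 = I² - 5 = -5 + I²)
(-21933 + (C(-5, -8) - 32)*G(-7))*(-20217 - 21956) - 1*12687 = (-21933 + (2*(-5) - 32)*(-5 + (-7)²))*(-20217 - 21956) - 1*12687 = (-21933 + (-10 - 32)*(-5 + 49))*(-42173) - 12687 = (-21933 - 42*44)*(-42173) - 12687 = (-21933 - 1848)*(-42173) - 12687 = -23781*(-42173) - 12687 = 1002916113 - 12687 = 1002903426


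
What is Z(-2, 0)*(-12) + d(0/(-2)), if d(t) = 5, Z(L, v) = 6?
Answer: -67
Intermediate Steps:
Z(-2, 0)*(-12) + d(0/(-2)) = 6*(-12) + 5 = -72 + 5 = -67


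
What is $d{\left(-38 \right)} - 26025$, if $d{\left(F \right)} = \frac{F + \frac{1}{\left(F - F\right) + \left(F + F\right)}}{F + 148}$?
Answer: $- \frac{217571889}{8360} \approx -26025.0$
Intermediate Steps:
$d{\left(F \right)} = \frac{F + \frac{1}{2 F}}{148 + F}$ ($d{\left(F \right)} = \frac{F + \frac{1}{0 + 2 F}}{148 + F} = \frac{F + \frac{1}{2 F}}{148 + F}$)
$d{\left(-38 \right)} - 26025 = \frac{\frac{1}{2} + \left(-38\right)^{2}}{\left(-38\right) \left(148 - 38\right)} - 26025 = - \frac{\frac{1}{2} + 1444}{38 \cdot 110} - 26025 = \left(- \frac{1}{38}\right) \frac{1}{110} \cdot \frac{2889}{2} - 26025 = - \frac{2889}{8360} - 26025 = - \frac{217571889}{8360}$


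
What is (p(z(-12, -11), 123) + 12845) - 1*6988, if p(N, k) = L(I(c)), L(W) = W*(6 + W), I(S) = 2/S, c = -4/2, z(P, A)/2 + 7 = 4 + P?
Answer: 5852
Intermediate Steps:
z(P, A) = -6 + 2*P (z(P, A) = -14 + 2*(4 + P) = -14 + (8 + 2*P) = -6 + 2*P)
c = -2 (c = -4*1/2 = -2)
p(N, k) = -5 (p(N, k) = (2/(-2))*(6 + 2/(-2)) = (2*(-1/2))*(6 + 2*(-1/2)) = -(6 - 1) = -1*5 = -5)
(p(z(-12, -11), 123) + 12845) - 1*6988 = (-5 + 12845) - 1*6988 = 12840 - 6988 = 5852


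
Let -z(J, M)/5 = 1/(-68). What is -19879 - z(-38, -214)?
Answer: -1351777/68 ≈ -19879.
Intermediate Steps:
z(J, M) = 5/68 (z(J, M) = -5/(-68) = -5*(-1/68) = 5/68)
-19879 - z(-38, -214) = -19879 - 1*5/68 = -19879 - 5/68 = -1351777/68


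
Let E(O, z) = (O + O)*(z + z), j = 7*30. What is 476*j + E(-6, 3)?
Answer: 99888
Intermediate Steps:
j = 210
E(O, z) = 4*O*z (E(O, z) = (2*O)*(2*z) = 4*O*z)
476*j + E(-6, 3) = 476*210 + 4*(-6)*3 = 99960 - 72 = 99888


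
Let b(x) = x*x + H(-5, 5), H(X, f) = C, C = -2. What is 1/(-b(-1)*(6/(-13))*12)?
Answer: -13/72 ≈ -0.18056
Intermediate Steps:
H(X, f) = -2
b(x) = -2 + x**2 (b(x) = x*x - 2 = x**2 - 2 = -2 + x**2)
1/(-b(-1)*(6/(-13))*12) = 1/(-(-2 + (-1)**2)*(6/(-13))*12) = 1/(-(-2 + 1)*(6*(-1/13))*12) = 1/(-(-1*(-6/13))*12) = 1/(-6*12/13) = 1/(-1*72/13) = 1/(-72/13) = -13/72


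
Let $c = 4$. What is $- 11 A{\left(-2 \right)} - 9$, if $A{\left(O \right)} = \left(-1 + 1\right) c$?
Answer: $-9$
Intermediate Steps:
$A{\left(O \right)} = 0$ ($A{\left(O \right)} = \left(-1 + 1\right) 4 = 0 \cdot 4 = 0$)
$- 11 A{\left(-2 \right)} - 9 = \left(-11\right) 0 - 9 = 0 - 9 = -9$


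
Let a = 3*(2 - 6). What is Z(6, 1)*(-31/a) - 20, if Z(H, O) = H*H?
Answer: 73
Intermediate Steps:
a = -12 (a = 3*(-4) = -12)
Z(H, O) = H²
Z(6, 1)*(-31/a) - 20 = 6²*(-31/(-12)) - 20 = 36*(-31*(-1/12)) - 20 = 36*(31/12) - 20 = 93 - 20 = 73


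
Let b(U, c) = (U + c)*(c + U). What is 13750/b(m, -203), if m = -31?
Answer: 6875/27378 ≈ 0.25111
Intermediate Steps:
b(U, c) = (U + c)**2 (b(U, c) = (U + c)*(U + c) = (U + c)**2)
13750/b(m, -203) = 13750/((-31 - 203)**2) = 13750/((-234)**2) = 13750/54756 = 13750*(1/54756) = 6875/27378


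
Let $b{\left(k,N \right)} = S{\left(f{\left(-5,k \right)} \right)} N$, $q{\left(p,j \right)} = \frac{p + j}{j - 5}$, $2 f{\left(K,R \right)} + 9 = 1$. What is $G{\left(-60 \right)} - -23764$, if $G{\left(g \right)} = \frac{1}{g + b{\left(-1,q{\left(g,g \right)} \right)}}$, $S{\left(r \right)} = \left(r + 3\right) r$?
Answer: $\frac{16254563}{684} \approx 23764.0$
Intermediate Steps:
$f{\left(K,R \right)} = -4$ ($f{\left(K,R \right)} = - \frac{9}{2} + \frac{1}{2} \cdot 1 = - \frac{9}{2} + \frac{1}{2} = -4$)
$S{\left(r \right)} = r \left(3 + r\right)$ ($S{\left(r \right)} = \left(3 + r\right) r = r \left(3 + r\right)$)
$q{\left(p,j \right)} = \frac{j + p}{-5 + j}$
$b{\left(k,N \right)} = 4 N$ ($b{\left(k,N \right)} = - 4 \left(3 - 4\right) N = \left(-4\right) \left(-1\right) N = 4 N$)
$G{\left(g \right)} = \frac{1}{g + \frac{8 g}{-5 + g}}$ ($G{\left(g \right)} = \frac{1}{g + 4 \frac{g + g}{-5 + g}} = \frac{1}{g + 4 \frac{2 g}{-5 + g}} = \frac{1}{g + \frac{8 g}{-5 + g}}$)
$G{\left(-60 \right)} - -23764 = \frac{-5 - 60}{\left(-60\right) \left(3 - 60\right)} - -23764 = \left(- \frac{1}{60}\right) \frac{1}{-57} \left(-65\right) + 23764 = \left(- \frac{1}{60}\right) \left(- \frac{1}{57}\right) \left(-65\right) + 23764 = - \frac{13}{684} + 23764 = \frac{16254563}{684}$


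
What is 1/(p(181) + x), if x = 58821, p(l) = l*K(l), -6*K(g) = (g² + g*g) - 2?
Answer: -1/1917699 ≈ -5.2146e-7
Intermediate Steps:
K(g) = ⅓ - g²/3 (K(g) = -((g² + g*g) - 2)/6 = -((g² + g²) - 2)/6 = -(2*g² - 2)/6 = -(-2 + 2*g²)/6 = ⅓ - g²/3)
p(l) = l*(⅓ - l²/3)
1/(p(181) + x) = 1/((⅓)*181*(1 - 1*181²) + 58821) = 1/((⅓)*181*(1 - 1*32761) + 58821) = 1/((⅓)*181*(1 - 32761) + 58821) = 1/((⅓)*181*(-32760) + 58821) = 1/(-1976520 + 58821) = 1/(-1917699) = -1/1917699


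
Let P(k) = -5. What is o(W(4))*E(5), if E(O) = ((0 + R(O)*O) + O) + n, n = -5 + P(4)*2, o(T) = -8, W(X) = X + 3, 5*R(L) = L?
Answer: 40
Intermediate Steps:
R(L) = L/5
W(X) = 3 + X
n = -15 (n = -5 - 5*2 = -5 - 10 = -15)
E(O) = -15 + O + O²/5 (E(O) = ((0 + (O/5)*O) + O) - 15 = ((0 + O²/5) + O) - 15 = (O²/5 + O) - 15 = (O + O²/5) - 15 = -15 + O + O²/5)
o(W(4))*E(5) = -8*(-15 + 5 + (⅕)*5²) = -8*(-15 + 5 + (⅕)*25) = -8*(-15 + 5 + 5) = -8*(-5) = 40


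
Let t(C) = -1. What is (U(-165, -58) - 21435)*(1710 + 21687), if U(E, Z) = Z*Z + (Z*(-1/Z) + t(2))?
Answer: -422853981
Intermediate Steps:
U(E, Z) = -2 + Z**2 (U(E, Z) = Z*Z + (Z*(-1/Z) - 1) = Z**2 + (-1 - 1) = Z**2 - 2 = -2 + Z**2)
(U(-165, -58) - 21435)*(1710 + 21687) = ((-2 + (-58)**2) - 21435)*(1710 + 21687) = ((-2 + 3364) - 21435)*23397 = (3362 - 21435)*23397 = -18073*23397 = -422853981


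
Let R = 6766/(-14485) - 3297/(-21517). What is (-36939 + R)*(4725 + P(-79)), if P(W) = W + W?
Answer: -52579936278560644/311673745 ≈ -1.6870e+8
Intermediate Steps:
R = -97826977/311673745 (R = 6766*(-1/14485) - 3297*(-1/21517) = -6766/14485 + 3297/21517 = -97826977/311673745 ≈ -0.31388)
P(W) = 2*W
(-36939 + R)*(4725 + P(-79)) = (-36939 - 97826977/311673745)*(4725 + 2*(-79)) = -11513014293532*(4725 - 158)/311673745 = -11513014293532/311673745*4567 = -52579936278560644/311673745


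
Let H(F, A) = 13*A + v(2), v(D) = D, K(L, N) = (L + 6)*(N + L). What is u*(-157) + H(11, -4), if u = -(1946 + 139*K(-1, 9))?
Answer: 1178392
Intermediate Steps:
K(L, N) = (6 + L)*(L + N)
H(F, A) = 2 + 13*A (H(F, A) = 13*A + 2 = 2 + 13*A)
u = -7506 (u = -139/(1/(((-1)**2 + 6*(-1) + 6*9 - 1*9) + 14)) = -139/(1/((1 - 6 + 54 - 9) + 14)) = -139/(1/(40 + 14)) = -139/(1/54) = -139/1/54 = -139*54 = -7506)
u*(-157) + H(11, -4) = -7506*(-157) + (2 + 13*(-4)) = 1178442 + (2 - 52) = 1178442 - 50 = 1178392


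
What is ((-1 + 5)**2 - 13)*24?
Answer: 72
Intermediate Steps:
((-1 + 5)**2 - 13)*24 = (4**2 - 13)*24 = (16 - 13)*24 = 3*24 = 72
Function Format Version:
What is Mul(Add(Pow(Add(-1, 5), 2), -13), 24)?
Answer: 72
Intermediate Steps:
Mul(Add(Pow(Add(-1, 5), 2), -13), 24) = Mul(Add(Pow(4, 2), -13), 24) = Mul(Add(16, -13), 24) = Mul(3, 24) = 72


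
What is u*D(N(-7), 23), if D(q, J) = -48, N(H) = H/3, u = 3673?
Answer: -176304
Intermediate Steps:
N(H) = H/3 (N(H) = H*(⅓) = H/3)
u*D(N(-7), 23) = 3673*(-48) = -176304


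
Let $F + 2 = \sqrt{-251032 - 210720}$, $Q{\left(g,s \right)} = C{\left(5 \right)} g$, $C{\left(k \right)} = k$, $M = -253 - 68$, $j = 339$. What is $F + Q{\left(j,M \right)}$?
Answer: $1693 + 2 i \sqrt{115438} \approx 1693.0 + 679.52 i$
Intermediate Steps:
$M = -321$ ($M = -253 - 68 = -321$)
$Q{\left(g,s \right)} = 5 g$
$F = -2 + 2 i \sqrt{115438}$ ($F = -2 + \sqrt{-251032 - 210720} = -2 + \sqrt{-461752} = -2 + 2 i \sqrt{115438} \approx -2.0 + 679.52 i$)
$F + Q{\left(j,M \right)} = \left(-2 + 2 i \sqrt{115438}\right) + 5 \cdot 339 = \left(-2 + 2 i \sqrt{115438}\right) + 1695 = 1693 + 2 i \sqrt{115438}$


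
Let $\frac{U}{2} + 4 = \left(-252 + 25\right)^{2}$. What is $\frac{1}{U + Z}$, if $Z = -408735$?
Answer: $- \frac{1}{305685} \approx -3.2713 \cdot 10^{-6}$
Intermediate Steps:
$U = 103050$ ($U = -8 + 2 \left(-252 + 25\right)^{2} = -8 + 2 \left(-227\right)^{2} = -8 + 2 \cdot 51529 = -8 + 103058 = 103050$)
$\frac{1}{U + Z} = \frac{1}{103050 - 408735} = \frac{1}{-305685} = - \frac{1}{305685}$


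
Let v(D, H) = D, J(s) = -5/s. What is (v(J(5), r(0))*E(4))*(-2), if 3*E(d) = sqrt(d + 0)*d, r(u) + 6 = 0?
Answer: 16/3 ≈ 5.3333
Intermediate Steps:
r(u) = -6 (r(u) = -6 + 0 = -6)
E(d) = d**(3/2)/3 (E(d) = (sqrt(d + 0)*d)/3 = (sqrt(d)*d)/3 = d**(3/2)/3)
(v(J(5), r(0))*E(4))*(-2) = ((-5/5)*(4**(3/2)/3))*(-2) = ((-5*1/5)*((1/3)*8))*(-2) = -1*8/3*(-2) = -8/3*(-2) = 16/3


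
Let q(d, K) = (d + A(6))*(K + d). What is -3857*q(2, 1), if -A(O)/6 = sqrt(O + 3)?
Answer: 185136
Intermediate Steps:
A(O) = -6*sqrt(3 + O) (A(O) = -6*sqrt(O + 3) = -6*sqrt(3 + O))
q(d, K) = (-18 + d)*(K + d) (q(d, K) = (d - 6*sqrt(3 + 6))*(K + d) = (d - 6*sqrt(9))*(K + d) = (d - 6*3)*(K + d) = (d - 18)*(K + d) = (-18 + d)*(K + d))
-3857*q(2, 1) = -3857*(2**2 - 18*1 - 18*2 + 1*2) = -3857*(4 - 18 - 36 + 2) = -3857*(-48) = 185136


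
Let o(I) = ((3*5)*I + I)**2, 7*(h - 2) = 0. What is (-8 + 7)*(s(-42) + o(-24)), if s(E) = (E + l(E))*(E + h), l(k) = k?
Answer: -150816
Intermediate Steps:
h = 2 (h = 2 + (1/7)*0 = 2 + 0 = 2)
s(E) = 2*E*(2 + E) (s(E) = (E + E)*(E + 2) = (2*E)*(2 + E) = 2*E*(2 + E))
o(I) = 256*I**2 (o(I) = (15*I + I)**2 = (16*I)**2 = 256*I**2)
(-8 + 7)*(s(-42) + o(-24)) = (-8 + 7)*(2*(-42)*(2 - 42) + 256*(-24)**2) = -(2*(-42)*(-40) + 256*576) = -(3360 + 147456) = -1*150816 = -150816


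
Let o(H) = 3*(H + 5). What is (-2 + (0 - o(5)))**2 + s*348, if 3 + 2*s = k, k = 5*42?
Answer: 37042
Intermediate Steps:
o(H) = 15 + 3*H (o(H) = 3*(5 + H) = 15 + 3*H)
k = 210
s = 207/2 (s = -3/2 + (1/2)*210 = -3/2 + 105 = 207/2 ≈ 103.50)
(-2 + (0 - o(5)))**2 + s*348 = (-2 + (0 - (15 + 3*5)))**2 + (207/2)*348 = (-2 + (0 - (15 + 15)))**2 + 36018 = (-2 + (0 - 1*30))**2 + 36018 = (-2 + (0 - 30))**2 + 36018 = (-2 - 30)**2 + 36018 = (-32)**2 + 36018 = 1024 + 36018 = 37042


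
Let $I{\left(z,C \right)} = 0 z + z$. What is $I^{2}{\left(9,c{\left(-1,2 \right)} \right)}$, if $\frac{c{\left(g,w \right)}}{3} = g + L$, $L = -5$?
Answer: $81$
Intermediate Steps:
$c{\left(g,w \right)} = -15 + 3 g$ ($c{\left(g,w \right)} = 3 \left(g - 5\right) = 3 \left(-5 + g\right) = -15 + 3 g$)
$I{\left(z,C \right)} = z$ ($I{\left(z,C \right)} = 0 + z = z$)
$I^{2}{\left(9,c{\left(-1,2 \right)} \right)} = 9^{2} = 81$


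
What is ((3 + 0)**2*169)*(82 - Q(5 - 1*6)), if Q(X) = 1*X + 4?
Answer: 120159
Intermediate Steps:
Q(X) = 4 + X (Q(X) = X + 4 = 4 + X)
((3 + 0)**2*169)*(82 - Q(5 - 1*6)) = ((3 + 0)**2*169)*(82 - (4 + (5 - 1*6))) = (3**2*169)*(82 - (4 + (5 - 6))) = (9*169)*(82 - (4 - 1)) = 1521*(82 - 1*3) = 1521*(82 - 3) = 1521*79 = 120159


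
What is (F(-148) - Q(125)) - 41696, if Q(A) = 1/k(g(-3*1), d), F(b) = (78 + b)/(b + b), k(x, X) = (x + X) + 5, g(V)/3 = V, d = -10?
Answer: -43196737/1036 ≈ -41696.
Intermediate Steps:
g(V) = 3*V
k(x, X) = 5 + X + x (k(x, X) = (X + x) + 5 = 5 + X + x)
F(b) = (78 + b)/(2*b) (F(b) = (78 + b)/((2*b)) = (78 + b)*(1/(2*b)) = (78 + b)/(2*b))
Q(A) = -1/14 (Q(A) = 1/(5 - 10 + 3*(-3*1)) = 1/(5 - 10 + 3*(-3)) = 1/(5 - 10 - 9) = 1/(-14) = -1/14)
(F(-148) - Q(125)) - 41696 = ((1/2)*(78 - 148)/(-148) - 1*(-1/14)) - 41696 = ((1/2)*(-1/148)*(-70) + 1/14) - 41696 = (35/148 + 1/14) - 41696 = 319/1036 - 41696 = -43196737/1036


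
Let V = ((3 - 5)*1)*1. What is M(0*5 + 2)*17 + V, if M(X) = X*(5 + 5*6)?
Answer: 1188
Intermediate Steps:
M(X) = 35*X (M(X) = X*(5 + 30) = X*35 = 35*X)
V = -2 (V = -2*1*1 = -2*1 = -2)
M(0*5 + 2)*17 + V = (35*(0*5 + 2))*17 - 2 = (35*(0 + 2))*17 - 2 = (35*2)*17 - 2 = 70*17 - 2 = 1190 - 2 = 1188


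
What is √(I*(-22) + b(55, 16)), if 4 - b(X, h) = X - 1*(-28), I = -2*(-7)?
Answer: 3*I*√43 ≈ 19.672*I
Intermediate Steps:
I = 14
b(X, h) = -24 - X (b(X, h) = 4 - (X - 1*(-28)) = 4 - (X + 28) = 4 - (28 + X) = 4 + (-28 - X) = -24 - X)
√(I*(-22) + b(55, 16)) = √(14*(-22) + (-24 - 1*55)) = √(-308 + (-24 - 55)) = √(-308 - 79) = √(-387) = 3*I*√43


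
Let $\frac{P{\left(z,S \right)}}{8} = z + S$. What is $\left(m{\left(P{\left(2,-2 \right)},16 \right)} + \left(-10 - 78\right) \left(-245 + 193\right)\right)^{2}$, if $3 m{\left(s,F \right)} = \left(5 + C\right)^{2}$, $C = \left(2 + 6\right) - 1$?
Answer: $21381376$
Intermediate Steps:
$C = 7$ ($C = 8 - 1 = 7$)
$P{\left(z,S \right)} = 8 S + 8 z$ ($P{\left(z,S \right)} = 8 \left(z + S\right) = 8 \left(S + z\right) = 8 S + 8 z$)
$m{\left(s,F \right)} = 48$ ($m{\left(s,F \right)} = \frac{\left(5 + 7\right)^{2}}{3} = \frac{12^{2}}{3} = \frac{1}{3} \cdot 144 = 48$)
$\left(m{\left(P{\left(2,-2 \right)},16 \right)} + \left(-10 - 78\right) \left(-245 + 193\right)\right)^{2} = \left(48 + \left(-10 - 78\right) \left(-245 + 193\right)\right)^{2} = \left(48 - -4576\right)^{2} = \left(48 + 4576\right)^{2} = 4624^{2} = 21381376$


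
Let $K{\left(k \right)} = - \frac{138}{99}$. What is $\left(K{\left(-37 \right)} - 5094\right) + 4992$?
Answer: $- \frac{3412}{33} \approx -103.39$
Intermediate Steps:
$K{\left(k \right)} = - \frac{46}{33}$ ($K{\left(k \right)} = \left(-138\right) \frac{1}{99} = - \frac{46}{33}$)
$\left(K{\left(-37 \right)} - 5094\right) + 4992 = \left(- \frac{46}{33} - 5094\right) + 4992 = - \frac{168148}{33} + 4992 = - \frac{3412}{33}$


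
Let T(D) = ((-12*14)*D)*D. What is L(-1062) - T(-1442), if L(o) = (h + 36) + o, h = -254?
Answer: 349331872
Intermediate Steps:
L(o) = -218 + o (L(o) = (-254 + 36) + o = -218 + o)
T(D) = -168*D² (T(D) = (-168*D)*D = -168*D²)
L(-1062) - T(-1442) = (-218 - 1062) - (-168)*(-1442)² = -1280 - (-168)*2079364 = -1280 - 1*(-349333152) = -1280 + 349333152 = 349331872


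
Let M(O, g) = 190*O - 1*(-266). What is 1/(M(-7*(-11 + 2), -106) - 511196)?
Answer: -1/498960 ≈ -2.0042e-6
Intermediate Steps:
M(O, g) = 266 + 190*O (M(O, g) = 190*O + 266 = 266 + 190*O)
1/(M(-7*(-11 + 2), -106) - 511196) = 1/((266 + 190*(-7*(-11 + 2))) - 511196) = 1/((266 + 190*(-7*(-9))) - 511196) = 1/((266 + 190*63) - 511196) = 1/((266 + 11970) - 511196) = 1/(12236 - 511196) = 1/(-498960) = -1/498960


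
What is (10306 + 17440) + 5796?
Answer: 33542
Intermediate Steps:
(10306 + 17440) + 5796 = 27746 + 5796 = 33542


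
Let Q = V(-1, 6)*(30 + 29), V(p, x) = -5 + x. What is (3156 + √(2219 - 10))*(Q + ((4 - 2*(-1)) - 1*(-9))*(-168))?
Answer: -7882583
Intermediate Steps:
Q = 59 (Q = (-5 + 6)*(30 + 29) = 1*59 = 59)
(3156 + √(2219 - 10))*(Q + ((4 - 2*(-1)) - 1*(-9))*(-168)) = (3156 + √(2219 - 10))*(59 + ((4 - 2*(-1)) - 1*(-9))*(-168)) = (3156 + √2209)*(59 + ((4 + 2) + 9)*(-168)) = (3156 + 47)*(59 + (6 + 9)*(-168)) = 3203*(59 + 15*(-168)) = 3203*(59 - 2520) = 3203*(-2461) = -7882583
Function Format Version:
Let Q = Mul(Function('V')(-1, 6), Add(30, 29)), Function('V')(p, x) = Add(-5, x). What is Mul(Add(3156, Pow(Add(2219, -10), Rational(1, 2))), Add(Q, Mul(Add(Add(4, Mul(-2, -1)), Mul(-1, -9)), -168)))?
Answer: -7882583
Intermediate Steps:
Q = 59 (Q = Mul(Add(-5, 6), Add(30, 29)) = Mul(1, 59) = 59)
Mul(Add(3156, Pow(Add(2219, -10), Rational(1, 2))), Add(Q, Mul(Add(Add(4, Mul(-2, -1)), Mul(-1, -9)), -168))) = Mul(Add(3156, Pow(Add(2219, -10), Rational(1, 2))), Add(59, Mul(Add(Add(4, Mul(-2, -1)), Mul(-1, -9)), -168))) = Mul(Add(3156, Pow(2209, Rational(1, 2))), Add(59, Mul(Add(Add(4, 2), 9), -168))) = Mul(Add(3156, 47), Add(59, Mul(Add(6, 9), -168))) = Mul(3203, Add(59, Mul(15, -168))) = Mul(3203, Add(59, -2520)) = Mul(3203, -2461) = -7882583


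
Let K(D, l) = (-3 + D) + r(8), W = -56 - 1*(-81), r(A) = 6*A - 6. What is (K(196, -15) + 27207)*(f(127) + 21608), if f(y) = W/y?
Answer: 75307461522/127 ≈ 5.9297e+8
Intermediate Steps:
r(A) = -6 + 6*A
W = 25 (W = -56 + 81 = 25)
K(D, l) = 39 + D (K(D, l) = (-3 + D) + (-6 + 6*8) = (-3 + D) + (-6 + 48) = (-3 + D) + 42 = 39 + D)
f(y) = 25/y
(K(196, -15) + 27207)*(f(127) + 21608) = ((39 + 196) + 27207)*(25/127 + 21608) = (235 + 27207)*(25*(1/127) + 21608) = 27442*(25/127 + 21608) = 27442*(2744241/127) = 75307461522/127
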